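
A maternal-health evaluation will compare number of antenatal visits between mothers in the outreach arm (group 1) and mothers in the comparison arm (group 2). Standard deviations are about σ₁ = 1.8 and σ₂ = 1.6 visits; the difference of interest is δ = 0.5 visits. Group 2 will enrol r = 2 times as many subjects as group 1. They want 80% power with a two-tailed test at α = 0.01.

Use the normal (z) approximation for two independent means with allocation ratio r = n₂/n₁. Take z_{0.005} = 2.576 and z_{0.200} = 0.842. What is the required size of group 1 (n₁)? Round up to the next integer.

n₁ = 212

n₁ = (z_{α/2} + z_β)² · (σ₁² + σ₂²/r) / δ²
   = (2.576 + 0.842)² · (1.8² + 1.6²/2) / 0.5²
   = 11.6827 · (3.24 + 1.28) / 0.25
   = 11.6827 · 4.52 / 0.25
   = 211.22
Round up → n₁ = 212; n₂ = r·n₁ = 2 × 212 = 424.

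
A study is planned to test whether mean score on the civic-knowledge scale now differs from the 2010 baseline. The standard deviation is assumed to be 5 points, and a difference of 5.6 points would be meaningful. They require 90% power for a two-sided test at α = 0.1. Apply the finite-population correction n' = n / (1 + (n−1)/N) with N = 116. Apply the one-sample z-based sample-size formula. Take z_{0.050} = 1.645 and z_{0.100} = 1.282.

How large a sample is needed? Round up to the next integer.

n = (z_{α/2} + z_β)² · σ² / δ²
  = (1.645 + 1.282)² · 5² / 5.6²
  = 8.5673 · 25 / 31.36
  = 6.83
Finite-population correction (N = 116): 6.83 / (1 + (6.83 − 1)/116) = 6.50.
Round up → n = 7.

n = 7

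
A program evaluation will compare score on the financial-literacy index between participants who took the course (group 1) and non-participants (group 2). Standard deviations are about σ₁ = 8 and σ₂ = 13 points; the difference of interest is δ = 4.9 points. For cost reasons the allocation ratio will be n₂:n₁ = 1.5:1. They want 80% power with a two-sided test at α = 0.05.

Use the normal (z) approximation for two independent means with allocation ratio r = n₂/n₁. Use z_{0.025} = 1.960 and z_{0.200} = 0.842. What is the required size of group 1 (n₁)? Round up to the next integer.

n₁ = (z_{α/2} + z_β)² · (σ₁² + σ₂²/r) / δ²
   = (1.960 + 0.842)² · (8² + 13²/1.5) / 4.9²
   = 7.8512 · (64 + 112.6667) / 24.01
   = 7.8512 · 176.6667 / 24.01
   = 57.77
Round up → n₁ = 58; n₂ = r·n₁ = 1.5 × 58 = 87.

n₁ = 58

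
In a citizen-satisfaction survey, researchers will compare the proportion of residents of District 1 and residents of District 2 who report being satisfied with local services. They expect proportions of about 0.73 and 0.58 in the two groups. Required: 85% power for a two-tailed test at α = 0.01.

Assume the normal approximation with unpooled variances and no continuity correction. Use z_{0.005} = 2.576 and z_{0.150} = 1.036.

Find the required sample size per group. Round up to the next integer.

n = (z_{α/2} + z_β)² · [p₁(1−p₁) + p₂(1−p₂)] / (p₁ − p₂)²
  = (2.576 + 1.036)² · (0.73·0.27 + 0.58·0.42) / (0.15)²
  = (3.612)² · (0.1971 + 0.2436) / 0.0225
  = 13.0465 · 0.4407 / 0.0225
  = 255.54
Round up → n = 256 per group.

n = 256 per group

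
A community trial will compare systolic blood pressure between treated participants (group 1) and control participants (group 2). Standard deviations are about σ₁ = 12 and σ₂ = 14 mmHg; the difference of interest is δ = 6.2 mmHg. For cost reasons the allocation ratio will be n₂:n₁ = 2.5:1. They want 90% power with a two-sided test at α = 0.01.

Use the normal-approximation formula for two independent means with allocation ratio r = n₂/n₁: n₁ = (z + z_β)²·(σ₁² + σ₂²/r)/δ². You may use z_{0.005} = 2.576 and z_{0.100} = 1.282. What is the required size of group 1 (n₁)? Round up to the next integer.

n₁ = 87

n₁ = (z_{α/2} + z_β)² · (σ₁² + σ₂²/r) / δ²
   = (2.576 + 1.282)² · (12² + 14²/2.5) / 6.2²
   = 14.8842 · (144 + 78.4) / 38.44
   = 14.8842 · 222.4 / 38.44
   = 86.11
Round up → n₁ = 87; n₂ = r·n₁ = 2.5 × 87 = 218.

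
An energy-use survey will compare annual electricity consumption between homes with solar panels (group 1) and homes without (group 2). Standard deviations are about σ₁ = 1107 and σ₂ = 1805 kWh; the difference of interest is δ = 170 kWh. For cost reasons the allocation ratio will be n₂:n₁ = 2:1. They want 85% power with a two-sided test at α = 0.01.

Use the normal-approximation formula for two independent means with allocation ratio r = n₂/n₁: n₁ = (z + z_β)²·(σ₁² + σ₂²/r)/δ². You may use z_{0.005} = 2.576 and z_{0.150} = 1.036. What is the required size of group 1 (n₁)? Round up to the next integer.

n₁ = (z_{α/2} + z_β)² · (σ₁² + σ₂²/r) / δ²
   = (2.576 + 1.036)² · (1107² + 1805²/2) / 170²
   = 13.0465 · (1225449 + 1629012.5) / 28900
   = 13.0465 · 2854461.5 / 28900
   = 1288.61
Round up → n₁ = 1289; n₂ = r·n₁ = 2 × 1289 = 2578.

n₁ = 1289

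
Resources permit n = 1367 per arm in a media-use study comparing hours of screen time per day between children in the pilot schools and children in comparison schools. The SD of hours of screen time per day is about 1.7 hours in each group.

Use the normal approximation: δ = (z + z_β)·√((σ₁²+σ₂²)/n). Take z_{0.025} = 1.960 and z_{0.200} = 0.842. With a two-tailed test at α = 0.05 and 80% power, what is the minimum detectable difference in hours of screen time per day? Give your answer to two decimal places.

Minimum detectable difference ≈ 0.18 hours

δ = (z_{α/2} + z_β) · √((σ₁²+σ₂²)/n)
  = (1.960 + 0.842) · √(5.78/1367)
  = 2.802 · √0.00423
  = 2.802 · 0.0650
  = 0.1822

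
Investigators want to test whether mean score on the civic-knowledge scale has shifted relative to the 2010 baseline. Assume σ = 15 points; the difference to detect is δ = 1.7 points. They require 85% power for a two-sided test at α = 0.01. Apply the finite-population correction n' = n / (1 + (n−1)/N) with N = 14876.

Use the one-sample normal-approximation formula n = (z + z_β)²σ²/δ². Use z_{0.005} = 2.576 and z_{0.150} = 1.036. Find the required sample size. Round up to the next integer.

n = 951

n = (z_{α/2} + z_β)² · σ² / δ²
  = (2.576 + 1.036)² · 15² / 1.7²
  = 13.0465 · 225 / 2.89
  = 1015.73
Finite-population correction (N = 14876): 1015.73 / (1 + (1015.73 − 1)/14876) = 950.87.
Round up → n = 951.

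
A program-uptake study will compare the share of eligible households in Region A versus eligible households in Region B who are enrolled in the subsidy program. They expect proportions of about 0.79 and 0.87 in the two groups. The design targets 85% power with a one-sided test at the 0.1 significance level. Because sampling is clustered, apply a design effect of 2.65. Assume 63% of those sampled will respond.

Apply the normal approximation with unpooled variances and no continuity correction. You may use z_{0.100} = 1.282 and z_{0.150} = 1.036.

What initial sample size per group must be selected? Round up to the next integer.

n = 986 per group

n = (z_α + z_β)² · [p₁(1−p₁) + p₂(1−p₂)] / (p₁ − p₂)²
  = (1.282 + 1.036)² · (0.79·0.21 + 0.87·0.13) / (-0.08)²
  = (2.318)² · (0.1659 + 0.1131) / 0.0064
  = 5.3731 · 0.2790 / 0.0064
  = 234.23
Design effect: 2.65 × 234.23 = 620.72.
Adjust for 63% response: 620.72 / 0.63 = 985.27.
Round up → n = 986 per group.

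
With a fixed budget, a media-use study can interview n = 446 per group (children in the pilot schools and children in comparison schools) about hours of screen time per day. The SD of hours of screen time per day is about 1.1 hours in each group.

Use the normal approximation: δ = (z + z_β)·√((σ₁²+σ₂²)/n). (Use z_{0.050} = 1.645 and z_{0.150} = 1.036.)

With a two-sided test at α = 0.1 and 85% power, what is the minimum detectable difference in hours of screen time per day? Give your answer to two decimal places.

δ = (z_{α/2} + z_β) · √((σ₁²+σ₂²)/n)
  = (1.645 + 1.036) · √(2.42/446)
  = 2.681 · √0.00543
  = 2.681 · 0.0737
  = 0.1975

Minimum detectable difference ≈ 0.20 hours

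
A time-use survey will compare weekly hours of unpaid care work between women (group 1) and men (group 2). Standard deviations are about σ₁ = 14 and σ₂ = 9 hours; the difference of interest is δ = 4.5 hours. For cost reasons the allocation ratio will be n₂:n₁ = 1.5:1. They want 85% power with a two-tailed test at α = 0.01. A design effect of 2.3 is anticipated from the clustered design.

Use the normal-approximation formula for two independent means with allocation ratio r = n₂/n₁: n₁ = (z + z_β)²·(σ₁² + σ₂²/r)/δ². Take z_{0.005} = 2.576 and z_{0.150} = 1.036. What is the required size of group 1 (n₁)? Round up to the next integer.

n₁ = (z_{α/2} + z_β)² · (σ₁² + σ₂²/r) / δ²
   = (2.576 + 1.036)² · (14² + 9²/1.5) / 4.5²
   = 13.0465 · (196 + 54) / 20.25
   = 13.0465 · 250 / 20.25
   = 161.07
Design effect: 2.3 × 161.07 = 370.46.
Round up → n₁ = 371; n₂ = r·n₁ = 1.5 × 371 = 557.

n₁ = 371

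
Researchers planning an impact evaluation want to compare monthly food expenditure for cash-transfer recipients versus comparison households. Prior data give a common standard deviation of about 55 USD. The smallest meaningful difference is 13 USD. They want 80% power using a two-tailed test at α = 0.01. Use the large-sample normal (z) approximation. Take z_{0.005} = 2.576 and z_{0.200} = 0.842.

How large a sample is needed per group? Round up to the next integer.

n = (z_{α/2} + z_β)² · (σ₁² + σ₂²) / δ²
  = (2.576 + 0.842)² · (2·55² = 6050) / 13²
  = 11.6827 · 6050 / 169
  = 418.23
Round up → n = 419 per group.

n = 419 per group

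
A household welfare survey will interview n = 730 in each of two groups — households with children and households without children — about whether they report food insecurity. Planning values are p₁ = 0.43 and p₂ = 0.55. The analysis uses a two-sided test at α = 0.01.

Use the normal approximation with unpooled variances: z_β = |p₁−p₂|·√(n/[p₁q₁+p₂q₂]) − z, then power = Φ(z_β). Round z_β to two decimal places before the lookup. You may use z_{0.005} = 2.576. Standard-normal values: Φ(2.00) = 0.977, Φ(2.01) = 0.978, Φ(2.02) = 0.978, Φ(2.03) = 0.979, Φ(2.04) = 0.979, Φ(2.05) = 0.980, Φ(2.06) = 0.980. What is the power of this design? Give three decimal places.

z_β = |p₁−p₂|·√(n/[p₁q₁+p₂q₂]) − z_{α/2}
    = 0.12 · √(730/0.4926) − 2.576
    = 0.12 · 38.4959 − 2.576
    = 4.6195 − 2.576 = 2.0435 → 2.04
Power = Φ(2.04) = 0.979.

Power ≈ 0.979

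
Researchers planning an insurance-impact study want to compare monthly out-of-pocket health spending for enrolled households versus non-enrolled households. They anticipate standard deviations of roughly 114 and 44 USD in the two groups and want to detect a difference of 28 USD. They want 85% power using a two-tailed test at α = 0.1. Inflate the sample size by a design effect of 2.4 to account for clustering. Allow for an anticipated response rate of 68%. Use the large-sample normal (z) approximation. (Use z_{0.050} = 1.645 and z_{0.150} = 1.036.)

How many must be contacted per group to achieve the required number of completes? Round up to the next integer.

n = 484 per group

n = (z_{α/2} + z_β)² · (σ₁² + σ₂²) / δ²
  = (1.645 + 1.036)² · (114² + 44² = 14932) / 28²
  = 7.1878 · 14932 / 784
  = 136.90
Design effect: 2.4 × 136.90 = 328.55.
Adjust for 68% response: 328.55 / 0.68 = 483.17.
Round up → n = 484 per group.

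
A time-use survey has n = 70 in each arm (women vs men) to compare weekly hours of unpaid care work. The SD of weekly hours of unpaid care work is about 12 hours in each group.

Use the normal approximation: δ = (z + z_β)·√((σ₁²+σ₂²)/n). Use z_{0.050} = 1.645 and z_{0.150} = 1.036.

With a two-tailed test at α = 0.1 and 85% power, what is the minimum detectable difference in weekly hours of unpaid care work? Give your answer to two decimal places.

Minimum detectable difference ≈ 5.44 hours

δ = (z_{α/2} + z_β) · √((σ₁²+σ₂²)/n)
  = (1.645 + 1.036) · √(288/70)
  = 2.681 · √4.1143
  = 2.681 · 2.0284
  = 5.4381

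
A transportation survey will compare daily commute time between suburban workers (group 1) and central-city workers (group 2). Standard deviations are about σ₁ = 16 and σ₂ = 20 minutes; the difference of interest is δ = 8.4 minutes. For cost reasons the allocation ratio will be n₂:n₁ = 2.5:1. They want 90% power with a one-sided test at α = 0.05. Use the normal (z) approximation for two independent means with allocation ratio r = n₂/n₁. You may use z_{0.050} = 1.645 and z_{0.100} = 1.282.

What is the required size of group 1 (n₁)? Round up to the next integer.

n₁ = (z_α + z_β)² · (σ₁² + σ₂²/r) / δ²
   = (1.645 + 1.282)² · (16² + 20²/2.5) / 8.4²
   = 8.5673 · (256 + 160) / 70.56
   = 8.5673 · 416 / 70.56
   = 50.51
Round up → n₁ = 51; n₂ = r·n₁ = 2.5 × 51 = 128.

n₁ = 51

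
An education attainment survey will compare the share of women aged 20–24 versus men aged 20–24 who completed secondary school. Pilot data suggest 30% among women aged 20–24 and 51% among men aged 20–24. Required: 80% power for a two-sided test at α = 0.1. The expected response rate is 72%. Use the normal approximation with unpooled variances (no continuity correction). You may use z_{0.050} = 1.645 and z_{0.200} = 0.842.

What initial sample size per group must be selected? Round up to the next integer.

n = 90 per group

n = (z_{α/2} + z_β)² · [p₁(1−p₁) + p₂(1−p₂)] / (p₁ − p₂)²
  = (1.645 + 0.842)² · (0.30·0.70 + 0.51·0.49) / (-0.21)²
  = (2.487)² · (0.2100 + 0.2499) / 0.0441
  = 6.1852 · 0.4599 / 0.0441
  = 64.50
Adjust for 72% response: 64.50 / 0.72 = 89.59.
Round up → n = 90 per group.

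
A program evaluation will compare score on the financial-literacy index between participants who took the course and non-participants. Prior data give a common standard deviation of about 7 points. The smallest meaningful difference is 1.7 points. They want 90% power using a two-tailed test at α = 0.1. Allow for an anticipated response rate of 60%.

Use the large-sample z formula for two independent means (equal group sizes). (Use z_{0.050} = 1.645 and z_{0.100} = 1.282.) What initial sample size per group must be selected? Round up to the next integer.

n = (z_{α/2} + z_β)² · (σ₁² + σ₂²) / δ²
  = (1.645 + 1.282)² · (2·7² = 98) / 1.7²
  = 8.5673 · 98 / 2.89
  = 290.52
Adjust for 60% response: 290.52 / 0.60 = 484.20.
Round up → n = 485 per group.

n = 485 per group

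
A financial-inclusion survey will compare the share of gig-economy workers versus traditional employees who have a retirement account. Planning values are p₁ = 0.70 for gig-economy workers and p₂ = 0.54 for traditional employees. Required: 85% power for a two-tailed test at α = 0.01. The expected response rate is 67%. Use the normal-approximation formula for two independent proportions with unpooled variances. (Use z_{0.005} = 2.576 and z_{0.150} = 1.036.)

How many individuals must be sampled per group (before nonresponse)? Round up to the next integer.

n = (z_{α/2} + z_β)² · [p₁(1−p₁) + p₂(1−p₂)] / (p₁ − p₂)²
  = (2.576 + 1.036)² · (0.70·0.30 + 0.54·0.46) / (0.16)²
  = (3.612)² · (0.2100 + 0.2484) / 0.0256
  = 13.0465 · 0.4584 / 0.0256
  = 233.61
Adjust for 67% response: 233.61 / 0.67 = 348.68.
Round up → n = 349 per group.

n = 349 per group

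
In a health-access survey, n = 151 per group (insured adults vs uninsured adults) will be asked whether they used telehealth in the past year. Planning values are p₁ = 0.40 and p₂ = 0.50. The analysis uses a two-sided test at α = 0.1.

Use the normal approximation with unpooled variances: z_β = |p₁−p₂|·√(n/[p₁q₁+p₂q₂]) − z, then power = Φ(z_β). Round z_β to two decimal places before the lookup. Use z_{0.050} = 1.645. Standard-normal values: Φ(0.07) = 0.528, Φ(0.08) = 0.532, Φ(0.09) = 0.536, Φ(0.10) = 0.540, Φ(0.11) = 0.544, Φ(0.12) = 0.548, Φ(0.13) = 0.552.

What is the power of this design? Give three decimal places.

z_β = |p₁−p₂|·√(n/[p₁q₁+p₂q₂]) − z_{α/2}
    = 0.10 · √(151/0.4900) − 1.645
    = 0.10 · 17.5546 − 1.645
    = 1.7555 − 1.645 = 0.1105 → 0.11
Power = Φ(0.11) = 0.544.

Power ≈ 0.544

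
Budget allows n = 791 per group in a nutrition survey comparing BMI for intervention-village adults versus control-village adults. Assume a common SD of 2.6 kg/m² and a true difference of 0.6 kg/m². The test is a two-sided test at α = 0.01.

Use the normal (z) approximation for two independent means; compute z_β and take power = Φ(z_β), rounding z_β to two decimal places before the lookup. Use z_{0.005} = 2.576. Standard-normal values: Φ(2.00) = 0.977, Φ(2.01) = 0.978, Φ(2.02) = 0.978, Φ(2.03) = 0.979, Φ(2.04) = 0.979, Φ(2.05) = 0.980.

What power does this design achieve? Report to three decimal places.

z_β = δ·√(n/(σ₁²+σ₂²)) − z_{α/2}
    = 0.6 · √(791/13.52) − 2.576
    = 0.6 · 7.64892 − 2.576
    = 4.5893 − 2.576 = 2.0133 → 2.01
Power = Φ(2.01) = 0.978.

Power ≈ 0.978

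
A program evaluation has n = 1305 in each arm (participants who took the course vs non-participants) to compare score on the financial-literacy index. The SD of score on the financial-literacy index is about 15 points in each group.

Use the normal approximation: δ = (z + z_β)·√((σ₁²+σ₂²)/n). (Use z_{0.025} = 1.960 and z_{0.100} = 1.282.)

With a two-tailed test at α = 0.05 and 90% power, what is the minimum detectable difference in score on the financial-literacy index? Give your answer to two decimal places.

Minimum detectable difference ≈ 1.90 points

δ = (z_{α/2} + z_β) · √((σ₁²+σ₂²)/n)
  = (1.960 + 1.282) · √(450/1305)
  = 3.242 · √0.34483
  = 3.242 · 0.5872
  = 1.9038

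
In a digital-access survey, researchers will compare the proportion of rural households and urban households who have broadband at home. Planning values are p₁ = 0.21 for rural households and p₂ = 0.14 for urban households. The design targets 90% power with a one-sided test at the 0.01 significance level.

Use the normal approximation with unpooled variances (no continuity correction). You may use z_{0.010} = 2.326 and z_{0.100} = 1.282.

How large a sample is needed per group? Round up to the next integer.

n = 761 per group

n = (z_α + z_β)² · [p₁(1−p₁) + p₂(1−p₂)] / (p₁ − p₂)²
  = (2.326 + 1.282)² · (0.21·0.79 + 0.14·0.86) / (0.07)²
  = (3.608)² · (0.1659 + 0.1204) / 0.0049
  = 13.0177 · 0.2863 / 0.0049
  = 760.60
Round up → n = 761 per group.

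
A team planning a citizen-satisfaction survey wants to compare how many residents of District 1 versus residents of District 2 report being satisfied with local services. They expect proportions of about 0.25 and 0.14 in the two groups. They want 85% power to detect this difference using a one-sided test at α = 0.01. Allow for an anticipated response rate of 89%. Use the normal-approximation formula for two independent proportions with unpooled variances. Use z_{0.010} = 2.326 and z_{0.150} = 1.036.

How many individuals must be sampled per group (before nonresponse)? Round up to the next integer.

n = 324 per group

n = (z_α + z_β)² · [p₁(1−p₁) + p₂(1−p₂)] / (p₁ − p₂)²
  = (2.326 + 1.036)² · (0.25·0.75 + 0.14·0.86) / (0.11)²
  = (3.362)² · (0.1875 + 0.1204) / 0.0121
  = 11.3030 · 0.3079 / 0.0121
  = 287.62
Adjust for 89% response: 287.62 / 0.89 = 323.17.
Round up → n = 324 per group.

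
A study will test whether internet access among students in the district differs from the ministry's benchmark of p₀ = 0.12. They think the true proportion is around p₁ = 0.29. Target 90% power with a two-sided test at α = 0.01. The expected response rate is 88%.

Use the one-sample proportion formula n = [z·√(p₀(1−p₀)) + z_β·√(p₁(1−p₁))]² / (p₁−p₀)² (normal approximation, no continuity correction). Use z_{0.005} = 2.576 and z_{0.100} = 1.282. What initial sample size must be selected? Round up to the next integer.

n = 80

n = [z_{α/2}·√(p₀q₀) + z_β·√(p₁q₁)]² / (p₁ − p₀)²
  = [2.576·√(0.12·0.88) + 1.282·√(0.29·0.71)]² / (0.17)²
  = [2.576·0.3250 + 1.282·0.4538]² / 0.0289
  = [1.4188]² / 0.0289
  = 69.66
Adjust for 88% response: 69.66 / 0.88 = 79.15.
Round up → n = 80.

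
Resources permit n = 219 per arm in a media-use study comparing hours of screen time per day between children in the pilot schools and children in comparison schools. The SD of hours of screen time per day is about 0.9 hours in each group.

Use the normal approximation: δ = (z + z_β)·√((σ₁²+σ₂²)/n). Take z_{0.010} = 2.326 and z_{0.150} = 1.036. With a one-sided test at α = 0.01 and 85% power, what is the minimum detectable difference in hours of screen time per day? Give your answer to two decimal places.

Minimum detectable difference ≈ 0.29 hours

δ = (z_α + z_β) · √((σ₁²+σ₂²)/n)
  = (2.326 + 1.036) · √(1.62/219)
  = 3.362 · √0.0074
  = 3.362 · 0.0860
  = 0.2892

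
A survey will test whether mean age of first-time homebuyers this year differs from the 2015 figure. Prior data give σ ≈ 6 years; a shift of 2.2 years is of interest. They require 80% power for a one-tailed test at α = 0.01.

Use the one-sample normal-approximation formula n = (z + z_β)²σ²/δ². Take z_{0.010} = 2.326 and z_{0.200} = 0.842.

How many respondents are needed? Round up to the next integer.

n = 75

n = (z_α + z_β)² · σ² / δ²
  = (2.326 + 0.842)² · 6² / 2.2²
  = 10.0362 · 36 / 4.84
  = 74.65
Round up → n = 75.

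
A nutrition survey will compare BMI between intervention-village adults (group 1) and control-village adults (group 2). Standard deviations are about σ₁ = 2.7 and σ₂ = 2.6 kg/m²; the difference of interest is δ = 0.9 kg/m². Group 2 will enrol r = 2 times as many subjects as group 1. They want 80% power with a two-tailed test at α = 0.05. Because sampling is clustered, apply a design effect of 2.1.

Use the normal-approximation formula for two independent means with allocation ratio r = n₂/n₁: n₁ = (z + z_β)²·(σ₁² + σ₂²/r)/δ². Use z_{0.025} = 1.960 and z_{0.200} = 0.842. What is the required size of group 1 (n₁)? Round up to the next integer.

n₁ = (z_{α/2} + z_β)² · (σ₁² + σ₂²/r) / δ²
   = (1.960 + 0.842)² · (2.7² + 2.6²/2) / 0.9²
   = 7.8512 · (7.29 + 3.38) / 0.81
   = 7.8512 · 10.67 / 0.81
   = 103.42
Design effect: 2.1 × 103.42 = 217.19.
Round up → n₁ = 218; n₂ = r·n₁ = 2 × 218 = 436.

n₁ = 218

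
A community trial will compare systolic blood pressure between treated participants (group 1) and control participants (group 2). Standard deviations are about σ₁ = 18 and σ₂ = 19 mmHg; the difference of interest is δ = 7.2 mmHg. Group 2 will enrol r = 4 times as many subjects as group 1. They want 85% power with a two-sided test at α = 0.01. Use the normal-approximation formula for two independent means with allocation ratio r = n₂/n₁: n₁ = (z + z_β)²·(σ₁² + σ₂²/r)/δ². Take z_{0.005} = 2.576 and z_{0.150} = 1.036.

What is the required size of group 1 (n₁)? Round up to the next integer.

n₁ = 105

n₁ = (z_{α/2} + z_β)² · (σ₁² + σ₂²/r) / δ²
   = (2.576 + 1.036)² · (18² + 19²/4) / 7.2²
   = 13.0465 · (324 + 90.25) / 51.84
   = 13.0465 · 414.25 / 51.84
   = 104.25
Round up → n₁ = 105; n₂ = r·n₁ = 4 × 105 = 420.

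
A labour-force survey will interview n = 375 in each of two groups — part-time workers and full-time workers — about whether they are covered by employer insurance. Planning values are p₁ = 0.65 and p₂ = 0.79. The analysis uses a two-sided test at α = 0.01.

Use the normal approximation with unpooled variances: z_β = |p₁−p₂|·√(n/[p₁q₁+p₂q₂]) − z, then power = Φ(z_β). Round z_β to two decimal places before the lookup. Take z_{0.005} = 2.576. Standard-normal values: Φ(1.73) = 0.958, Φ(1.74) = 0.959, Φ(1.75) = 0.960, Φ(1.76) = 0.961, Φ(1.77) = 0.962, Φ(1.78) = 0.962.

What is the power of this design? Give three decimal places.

z_β = |p₁−p₂|·√(n/[p₁q₁+p₂q₂]) − z_{α/2}
    = 0.14 · √(375/0.3934) − 2.576
    = 0.14 · 30.8744 − 2.576
    = 4.3224 − 2.576 = 1.7464 → 1.75
Power = Φ(1.75) = 0.960.

Power ≈ 0.960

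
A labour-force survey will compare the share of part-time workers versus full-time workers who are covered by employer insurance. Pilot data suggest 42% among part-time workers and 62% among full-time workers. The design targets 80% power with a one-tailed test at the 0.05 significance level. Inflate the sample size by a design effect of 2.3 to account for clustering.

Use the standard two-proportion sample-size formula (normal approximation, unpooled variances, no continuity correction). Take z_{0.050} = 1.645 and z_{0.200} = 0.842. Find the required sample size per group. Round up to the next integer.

n = 171 per group

n = (z_α + z_β)² · [p₁(1−p₁) + p₂(1−p₂)] / (p₁ − p₂)²
  = (1.645 + 0.842)² · (0.42·0.58 + 0.62·0.38) / (-0.20)²
  = (2.487)² · (0.2436 + 0.2356) / 0.0400
  = 6.1852 · 0.4792 / 0.0400
  = 74.10
Design effect: 2.3 × 74.10 = 170.43.
Round up → n = 171 per group.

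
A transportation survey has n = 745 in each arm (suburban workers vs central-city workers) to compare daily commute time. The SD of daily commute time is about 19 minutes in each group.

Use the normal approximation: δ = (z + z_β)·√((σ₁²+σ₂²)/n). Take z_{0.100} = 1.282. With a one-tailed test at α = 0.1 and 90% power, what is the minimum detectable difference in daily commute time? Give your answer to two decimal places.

δ = (z_α + z_β) · √((σ₁²+σ₂²)/n)
  = (1.282 + 1.282) · √(722/745)
  = 2.564 · √0.96913
  = 2.564 · 0.9844
  = 2.5241

Minimum detectable difference ≈ 2.52 minutes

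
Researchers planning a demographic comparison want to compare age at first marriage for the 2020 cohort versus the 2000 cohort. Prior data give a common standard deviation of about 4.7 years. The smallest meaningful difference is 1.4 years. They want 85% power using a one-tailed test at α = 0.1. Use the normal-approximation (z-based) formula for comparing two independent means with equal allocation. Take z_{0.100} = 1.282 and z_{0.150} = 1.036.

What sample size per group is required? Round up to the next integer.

n = (z_α + z_β)² · (σ₁² + σ₂²) / δ²
  = (1.282 + 1.036)² · (2·4.7² = 44.18) / 1.4²
  = 5.3731 · 44.18 / 1.96
  = 121.11
Round up → n = 122 per group.

n = 122 per group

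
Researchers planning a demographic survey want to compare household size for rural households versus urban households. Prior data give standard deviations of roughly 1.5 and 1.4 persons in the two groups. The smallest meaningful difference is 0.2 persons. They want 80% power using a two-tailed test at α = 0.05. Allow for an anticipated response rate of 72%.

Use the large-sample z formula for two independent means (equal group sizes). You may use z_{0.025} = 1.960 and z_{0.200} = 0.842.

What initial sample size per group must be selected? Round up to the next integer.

n = 1148 per group

n = (z_{α/2} + z_β)² · (σ₁² + σ₂²) / δ²
  = (1.960 + 0.842)² · (1.5² + 1.4² = 4.21) / 0.2²
  = 7.8512 · 4.21 / 0.04
  = 826.34
Adjust for 72% response: 826.34 / 0.72 = 1147.69.
Round up → n = 1148 per group.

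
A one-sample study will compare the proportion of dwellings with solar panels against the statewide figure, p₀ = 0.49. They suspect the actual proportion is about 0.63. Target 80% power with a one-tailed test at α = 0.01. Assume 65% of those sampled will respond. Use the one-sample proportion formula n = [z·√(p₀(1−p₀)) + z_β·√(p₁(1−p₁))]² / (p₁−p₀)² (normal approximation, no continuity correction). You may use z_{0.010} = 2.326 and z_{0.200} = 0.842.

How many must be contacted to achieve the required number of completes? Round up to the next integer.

n = 194

n = [z_α·√(p₀q₀) + z_β·√(p₁q₁)]² / (p₁ − p₀)²
  = [2.326·√(0.49·0.51) + 0.842·√(0.63·0.37)]² / (0.14)²
  = [2.326·0.4999 + 0.842·0.4828]² / 0.0196
  = [1.5693]² / 0.0196
  = 125.65
Adjust for 65% response: 125.65 / 0.65 = 193.30.
Round up → n = 194.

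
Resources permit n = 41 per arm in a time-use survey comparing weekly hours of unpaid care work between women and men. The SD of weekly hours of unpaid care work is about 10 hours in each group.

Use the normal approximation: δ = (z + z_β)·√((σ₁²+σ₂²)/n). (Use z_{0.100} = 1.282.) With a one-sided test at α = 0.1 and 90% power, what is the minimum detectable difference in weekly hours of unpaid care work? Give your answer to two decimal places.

δ = (z_α + z_β) · √((σ₁²+σ₂²)/n)
  = (1.282 + 1.282) · √(200/41)
  = 2.564 · √4.878
  = 2.564 · 2.2086
  = 5.6629

Minimum detectable difference ≈ 5.66 hours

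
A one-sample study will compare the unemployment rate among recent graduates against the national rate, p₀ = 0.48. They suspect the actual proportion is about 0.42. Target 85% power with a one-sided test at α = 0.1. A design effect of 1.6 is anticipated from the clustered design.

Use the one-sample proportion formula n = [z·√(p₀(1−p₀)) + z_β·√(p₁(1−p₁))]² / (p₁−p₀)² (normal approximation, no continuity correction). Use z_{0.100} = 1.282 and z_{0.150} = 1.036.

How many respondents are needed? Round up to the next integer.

n = 590

n = [z_α·√(p₀q₀) + z_β·√(p₁q₁)]² / (p₁ − p₀)²
  = [1.282·√(0.48·0.52) + 1.036·√(0.42·0.58)]² / (-0.06)²
  = [1.282·0.4996 + 1.036·0.4936]² / 0.0036
  = [1.1518]² / 0.0036
  = 368.52
Design effect: 1.6 × 368.52 = 589.63.
Round up → n = 590.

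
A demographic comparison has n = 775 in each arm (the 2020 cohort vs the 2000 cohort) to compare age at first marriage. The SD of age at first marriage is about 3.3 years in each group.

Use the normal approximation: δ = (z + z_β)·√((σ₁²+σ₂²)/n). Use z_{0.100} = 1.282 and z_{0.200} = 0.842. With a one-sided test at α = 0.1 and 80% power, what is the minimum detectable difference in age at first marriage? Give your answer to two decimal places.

Minimum detectable difference ≈ 0.36 years

δ = (z_α + z_β) · √((σ₁²+σ₂²)/n)
  = (1.282 + 0.842) · √(21.78/775)
  = 2.124 · √0.0281
  = 2.124 · 0.1676
  = 0.3561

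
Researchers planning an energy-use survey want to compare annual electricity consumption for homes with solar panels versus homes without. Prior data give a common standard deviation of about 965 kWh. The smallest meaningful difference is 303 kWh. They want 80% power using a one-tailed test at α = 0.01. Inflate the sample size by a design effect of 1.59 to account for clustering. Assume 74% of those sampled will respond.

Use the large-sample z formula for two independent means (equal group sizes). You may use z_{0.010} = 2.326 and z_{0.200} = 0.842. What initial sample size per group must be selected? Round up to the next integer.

n = 438 per group

n = (z_α + z_β)² · (σ₁² + σ₂²) / δ²
  = (2.326 + 0.842)² · (2·965² = 1862450) / 303²
  = 10.0362 · 1862450 / 91809
  = 203.60
Design effect: 1.59 × 203.60 = 323.72.
Adjust for 74% response: 323.72 / 0.74 = 437.46.
Round up → n = 438 per group.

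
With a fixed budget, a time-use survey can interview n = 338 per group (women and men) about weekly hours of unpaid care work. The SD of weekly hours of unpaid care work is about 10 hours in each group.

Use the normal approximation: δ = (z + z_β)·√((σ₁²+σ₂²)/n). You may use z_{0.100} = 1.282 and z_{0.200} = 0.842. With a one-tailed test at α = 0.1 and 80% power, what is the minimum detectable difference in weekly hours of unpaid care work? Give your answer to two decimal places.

δ = (z_α + z_β) · √((σ₁²+σ₂²)/n)
  = (1.282 + 0.842) · √(200/338)
  = 2.124 · √0.59172
  = 2.124 · 0.7692
  = 1.6338

Minimum detectable difference ≈ 1.63 hours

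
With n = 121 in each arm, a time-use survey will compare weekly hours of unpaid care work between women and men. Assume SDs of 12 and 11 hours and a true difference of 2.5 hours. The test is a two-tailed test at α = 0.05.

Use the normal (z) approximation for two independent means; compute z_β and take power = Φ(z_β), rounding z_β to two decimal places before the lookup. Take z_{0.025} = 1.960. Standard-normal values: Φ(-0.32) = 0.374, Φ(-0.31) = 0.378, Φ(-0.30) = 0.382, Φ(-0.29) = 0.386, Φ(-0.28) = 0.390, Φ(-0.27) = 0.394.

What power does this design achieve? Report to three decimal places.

z_β = δ·√(n/(σ₁²+σ₂²)) − z_{α/2}
    = 2.5 · √(121/265) − 1.960
    = 2.5 · 0.67572 − 1.960
    = 1.6893 − 1.960 = -0.2707 → -0.27
Power = Φ(-0.27) = 0.394.

Power ≈ 0.394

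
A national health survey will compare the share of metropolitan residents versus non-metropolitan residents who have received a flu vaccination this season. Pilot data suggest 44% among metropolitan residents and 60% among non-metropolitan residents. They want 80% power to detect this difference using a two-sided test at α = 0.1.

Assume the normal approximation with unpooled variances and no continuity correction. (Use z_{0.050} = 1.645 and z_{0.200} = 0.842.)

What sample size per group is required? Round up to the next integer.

n = 118 per group

n = (z_{α/2} + z_β)² · [p₁(1−p₁) + p₂(1−p₂)] / (p₁ − p₂)²
  = (1.645 + 0.842)² · (0.44·0.56 + 0.60·0.40) / (-0.16)²
  = (2.487)² · (0.2464 + 0.2400) / 0.0256
  = 6.1852 · 0.4864 / 0.0256
  = 117.52
Round up → n = 118 per group.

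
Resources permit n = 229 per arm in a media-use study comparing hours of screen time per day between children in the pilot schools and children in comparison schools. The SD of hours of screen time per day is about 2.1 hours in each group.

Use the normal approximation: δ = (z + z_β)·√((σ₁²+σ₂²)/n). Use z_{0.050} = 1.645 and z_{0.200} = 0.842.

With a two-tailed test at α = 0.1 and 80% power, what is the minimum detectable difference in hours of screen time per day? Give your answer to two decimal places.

Minimum detectable difference ≈ 0.49 hours

δ = (z_{α/2} + z_β) · √((σ₁²+σ₂²)/n)
  = (1.645 + 0.842) · √(8.82/229)
  = 2.487 · √0.03852
  = 2.487 · 0.1963
  = 0.4881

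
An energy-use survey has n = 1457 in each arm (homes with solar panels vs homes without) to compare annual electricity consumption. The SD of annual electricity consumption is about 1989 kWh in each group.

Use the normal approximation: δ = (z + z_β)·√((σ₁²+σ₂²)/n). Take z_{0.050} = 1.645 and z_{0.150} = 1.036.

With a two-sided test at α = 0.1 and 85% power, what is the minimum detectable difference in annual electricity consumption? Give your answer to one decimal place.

Minimum detectable difference ≈ 197.6 kWh

δ = (z_{α/2} + z_β) · √((σ₁²+σ₂²)/n)
  = (1.645 + 1.036) · √(7912242/1457)
  = 2.681 · √5430.5
  = 2.681 · 73.6919
  = 197.5681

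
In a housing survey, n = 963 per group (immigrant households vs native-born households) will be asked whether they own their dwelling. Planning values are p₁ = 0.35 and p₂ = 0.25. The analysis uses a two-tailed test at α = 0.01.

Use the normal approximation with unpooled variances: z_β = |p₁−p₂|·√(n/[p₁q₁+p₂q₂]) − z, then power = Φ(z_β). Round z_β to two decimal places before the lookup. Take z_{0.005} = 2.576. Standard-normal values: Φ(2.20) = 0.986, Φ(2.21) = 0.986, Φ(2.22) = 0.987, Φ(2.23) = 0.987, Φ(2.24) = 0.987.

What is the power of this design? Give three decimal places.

Power ≈ 0.987

z_β = |p₁−p₂|·√(n/[p₁q₁+p₂q₂]) − z_{α/2}
    = 0.10 · √(963/0.4150) − 2.576
    = 0.10 · 48.1714 − 2.576
    = 4.8171 − 2.576 = 2.2411 → 2.24
Power = Φ(2.24) = 0.987.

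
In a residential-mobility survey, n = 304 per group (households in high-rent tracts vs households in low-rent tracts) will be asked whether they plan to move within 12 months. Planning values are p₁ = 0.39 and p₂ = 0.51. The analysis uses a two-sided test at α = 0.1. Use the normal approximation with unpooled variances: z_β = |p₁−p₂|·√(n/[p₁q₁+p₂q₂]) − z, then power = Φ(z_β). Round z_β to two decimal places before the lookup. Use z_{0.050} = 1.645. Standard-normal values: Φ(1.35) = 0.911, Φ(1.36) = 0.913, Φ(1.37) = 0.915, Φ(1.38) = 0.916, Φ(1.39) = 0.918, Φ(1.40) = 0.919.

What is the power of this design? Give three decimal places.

Power ≈ 0.911

z_β = |p₁−p₂|·√(n/[p₁q₁+p₂q₂]) − z_{α/2}
    = 0.12 · √(304/0.4878) − 1.645
    = 0.12 · 24.9641 − 1.645
    = 2.9957 − 1.645 = 1.3507 → 1.35
Power = Φ(1.35) = 0.911.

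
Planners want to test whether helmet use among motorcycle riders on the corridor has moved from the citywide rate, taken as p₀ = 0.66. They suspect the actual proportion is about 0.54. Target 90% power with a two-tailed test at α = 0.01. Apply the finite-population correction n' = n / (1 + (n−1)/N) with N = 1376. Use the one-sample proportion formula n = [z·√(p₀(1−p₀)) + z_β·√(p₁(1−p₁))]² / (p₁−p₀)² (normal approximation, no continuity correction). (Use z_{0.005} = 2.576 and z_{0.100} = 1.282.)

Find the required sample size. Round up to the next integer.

n = [z_{α/2}·√(p₀q₀) + z_β·√(p₁q₁)]² / (p₁ − p₀)²
  = [2.576·√(0.66·0.34) + 1.282·√(0.54·0.46)]² / (-0.12)²
  = [2.576·0.4737 + 1.282·0.4984]² / 0.0144
  = [1.8592]² / 0.0144
  = 240.05
Finite-population correction (N = 1376): 240.05 / (1 + (240.05 − 1)/1376) = 204.52.
Round up → n = 205.

n = 205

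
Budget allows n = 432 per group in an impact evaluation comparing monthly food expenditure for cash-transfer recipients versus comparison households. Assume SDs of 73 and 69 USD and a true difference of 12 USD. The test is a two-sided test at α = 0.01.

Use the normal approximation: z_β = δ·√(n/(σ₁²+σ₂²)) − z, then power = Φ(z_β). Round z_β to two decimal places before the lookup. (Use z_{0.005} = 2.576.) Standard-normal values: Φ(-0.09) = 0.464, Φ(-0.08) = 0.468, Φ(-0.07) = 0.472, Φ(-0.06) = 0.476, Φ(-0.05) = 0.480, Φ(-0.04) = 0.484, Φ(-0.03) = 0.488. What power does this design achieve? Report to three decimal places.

Power ≈ 0.464

z_β = δ·√(n/(σ₁²+σ₂²)) − z_{α/2}
    = 12 · √(432/10090) − 2.576
    = 12 · 0.20692 − 2.576
    = 2.4830 − 2.576 = -0.0930 → -0.09
Power = Φ(-0.09) = 0.464.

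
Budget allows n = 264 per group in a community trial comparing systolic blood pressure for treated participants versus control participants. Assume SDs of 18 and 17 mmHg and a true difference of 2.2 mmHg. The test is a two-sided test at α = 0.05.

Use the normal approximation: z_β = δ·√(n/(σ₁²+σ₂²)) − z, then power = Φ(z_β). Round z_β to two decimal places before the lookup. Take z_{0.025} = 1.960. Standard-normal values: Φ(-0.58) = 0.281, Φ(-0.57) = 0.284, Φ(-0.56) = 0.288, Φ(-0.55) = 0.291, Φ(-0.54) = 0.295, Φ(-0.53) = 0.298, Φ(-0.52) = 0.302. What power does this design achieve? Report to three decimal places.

Power ≈ 0.302

z_β = δ·√(n/(σ₁²+σ₂²)) − z_{α/2}
    = 2.2 · √(264/613) − 1.960
    = 2.2 · 0.65625 − 1.960
    = 1.4438 − 1.960 = -0.5162 → -0.52
Power = Φ(-0.52) = 0.302.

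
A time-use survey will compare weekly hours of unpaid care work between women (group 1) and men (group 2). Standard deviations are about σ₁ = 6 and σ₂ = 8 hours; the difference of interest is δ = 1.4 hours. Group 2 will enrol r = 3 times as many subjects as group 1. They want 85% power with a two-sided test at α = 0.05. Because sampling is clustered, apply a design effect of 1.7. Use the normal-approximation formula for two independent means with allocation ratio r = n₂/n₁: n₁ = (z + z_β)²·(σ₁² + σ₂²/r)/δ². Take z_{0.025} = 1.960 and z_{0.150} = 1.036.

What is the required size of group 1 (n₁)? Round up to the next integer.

n₁ = 447

n₁ = (z_{α/2} + z_β)² · (σ₁² + σ₂²/r) / δ²
   = (1.960 + 1.036)² · (6² + 8²/3) / 1.4²
   = 8.9760 · (36 + 21.3333) / 1.96
   = 8.9760 · 57.3333 / 1.96
   = 262.56
Design effect: 1.7 × 262.56 = 446.36.
Round up → n₁ = 447; n₂ = r·n₁ = 3 × 447 = 1341.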